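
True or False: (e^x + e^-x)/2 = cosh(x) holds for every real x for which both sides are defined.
Claim: (e^x + e^-x)/2 = cosh(x).
Reasoning: This is exactly the definition of the hyperbolic cosine: cosh(x) := (e^x + e^-x)/2.
So the two sides agree for every real x for which both sides are defined.

Conclusion: True.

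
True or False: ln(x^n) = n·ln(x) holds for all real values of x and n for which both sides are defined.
Claim: ln(x^n) = n·ln(x).
Reasoning: The right side requires x > 0. For x > 0, x^n = (e^(ln x))^n = e^(n·ln x), so taking ln of both sides gives ln(x^n) = n·ln(x).
So the two sides agree for all real values of x and n for which both sides are defined.

Conclusion: True.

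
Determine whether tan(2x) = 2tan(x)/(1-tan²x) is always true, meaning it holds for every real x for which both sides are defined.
Claim: tan(2x) = 2tan(x)/(1-tan²x).
Reasoning: tan(2x) = sin(2x)/cos(2x) = 2sin(x)cos(x) / (cos²x - sin²x). Divide numerator and denominator by cos²x: 2tan(x) / (1 - tan²x).
So the two sides agree for every real x for which both sides are defined.

Conclusion: Yes, this is an identity.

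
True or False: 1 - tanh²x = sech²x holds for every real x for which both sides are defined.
True.

Claim: 1 - tanh²x = sech²x.
Reasoning: Divide cosh²x - sinh²x = 1 through by cosh²x (never zero): 1 - tanh²x = 1/cosh²x = sech²x.
So the two sides agree for every real x for which both sides are defined.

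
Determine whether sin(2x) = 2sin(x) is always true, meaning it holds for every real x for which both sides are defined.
No, this is NOT an identity.

Claim: sin(2x) = 2sin(x).
Test a specific point where both sides are defined: x = 2π/3.
LHS = sin(2x) ≈ -0.8660
RHS = 2sin(x) ≈ 1.7321
Since -0.8660 ≠ 1.7321, the equation fails at this point, so it cannot hold for every real x for which both sides are defined.
The correct double-angle formula is sin(2x) = 2sin(x)cos(x).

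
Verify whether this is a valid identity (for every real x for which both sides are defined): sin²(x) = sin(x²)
No, this is NOT an identity.

Claim: sin²(x) = sin(x²).
Test a specific point where both sides are defined: x = -π/2.
LHS = sin²(x) ≈ 1.0000
RHS = sin(x²) ≈ 0.6243
Since 1.0000 ≠ 0.6243, the equation fails at this point, so it cannot hold for every real x for which both sides are defined.
sin²(x) means (sin x)², squaring the output; sin(x²) squares the input. These are different functions.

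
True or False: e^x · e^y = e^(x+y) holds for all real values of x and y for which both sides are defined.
True.

Claim: e^x · e^y = e^(x+y).
Reasoning: This is the law of exponents for a common base: multiplying powers adds exponents. E.g. from the series, (Σ x^j/j!)(Σ y^k/k!) = Σ_m (Σ_{j+k=m} x^j y^k/(j!k!)) = Σ_m (x+y)^m/m! by the binomial theorem.
So the two sides agree for all real values of x and y for which both sides are defined.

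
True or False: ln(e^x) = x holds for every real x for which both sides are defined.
Claim: ln(e^x) = x.
Reasoning: ln is the inverse of the exponential: ln(e^x) asks for the exponent p with e^p = e^x, and since e^p is one-to-one that exponent is p = x.
So the two sides agree for every real x for which both sides are defined.

Conclusion: True.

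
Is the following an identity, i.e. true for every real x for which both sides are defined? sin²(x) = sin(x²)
Claim: sin²(x) = sin(x²).
Test a specific point where both sides are defined: x = 3π/4.
LHS = sin²(x) ≈ 0.5000
RHS = sin(x²) ≈ -0.6680
Since 0.5000 ≠ -0.6680, the equation fails at this point, so it cannot hold for every real x for which both sides are defined.
sin²(x) means (sin x)², squaring the output; sin(x²) squares the input. These are different functions.

Conclusion: No, this is NOT an identity.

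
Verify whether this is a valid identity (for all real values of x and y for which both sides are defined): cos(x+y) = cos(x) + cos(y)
No, this is NOT an identity.

Claim: cos(x+y) = cos(x) + cos(y).
Test a specific point where both sides are defined: x = -π/2, y = π/3.
LHS = cos(x+y) ≈ 0.8660
RHS = cos(x) + cos(y) ≈ 0.5000
Since 0.8660 ≠ 0.5000, the equation fails at this point, so it cannot hold for all real values of x and y for which both sides are defined.
The correct expansion is cos(x+y) = cos(x)cos(y) - sin(x)sin(y); cosine is not additive.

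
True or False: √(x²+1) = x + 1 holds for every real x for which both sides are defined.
False.

Claim: √(x²+1) = x + 1.
Test a specific point where both sides are defined: x = 1/2.
LHS = √(x²+1) ≈ 1.1180
RHS = x + 1 ≈ 1.5000
Since 1.1180 ≠ 1.5000, the equation fails at this point, so it cannot hold for every real x for which both sides are defined.
(x+1)² = x² + 2x + 1 ≠ x² + 1 unless x = 0.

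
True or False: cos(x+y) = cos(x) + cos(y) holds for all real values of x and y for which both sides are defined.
False.

Claim: cos(x+y) = cos(x) + cos(y).
Test a specific point where both sides are defined: x = -π/4, y = -π/4.
LHS = cos(x+y) ≈ 0.0000
RHS = cos(x) + cos(y) ≈ 1.4142
Since 0.0000 ≠ 1.4142, the equation fails at this point, so it cannot hold for all real values of x and y for which both sides are defined.
The correct expansion is cos(x+y) = cos(x)cos(y) - sin(x)sin(y); cosine is not additive.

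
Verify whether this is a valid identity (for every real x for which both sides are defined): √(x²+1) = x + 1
No, this is NOT an identity.

Claim: √(x²+1) = x + 1.
Test a specific point where both sides are defined: x = 5.
LHS = √(x²+1) ≈ 5.0990
RHS = x + 1 ≈ 6.0000
Since 5.0990 ≠ 6.0000, the equation fails at this point, so it cannot hold for every real x for which both sides are defined.
(x+1)² = x² + 2x + 1 ≠ x² + 1 unless x = 0.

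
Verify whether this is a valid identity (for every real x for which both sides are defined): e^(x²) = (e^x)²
Claim: e^(x²) = (e^x)².
Test a specific point where both sides are defined: x = 1.
LHS = e^(x²) ≈ 2.7183
RHS = (e^x)² ≈ 7.3891
Since 2.7183 ≠ 7.3891, the equation fails at this point, so it cannot hold for every real x for which both sides are defined.
(e^x)² = e^(2x), and 2x ≠ x² in general.

Conclusion: No, this is NOT an identity.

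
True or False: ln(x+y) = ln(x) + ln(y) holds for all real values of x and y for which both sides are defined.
False.

Claim: ln(x+y) = ln(x) + ln(y).
Test a specific point where both sides are defined: x = 4, y = 5.
LHS = ln(x+y) ≈ 2.1972
RHS = ln(x) + ln(y) ≈ 2.9957
Since 2.1972 ≠ 2.9957, the equation fails at this point, so it cannot hold for all real values of x and y for which both sides are defined.
ln(x) + ln(y) = ln(xy), not ln(x+y).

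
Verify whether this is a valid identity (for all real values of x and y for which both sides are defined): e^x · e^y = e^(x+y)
Yes, this is an identity.

Claim: e^x · e^y = e^(x+y).
Reasoning: This is the law of exponents for a common base: multiplying powers adds exponents. E.g. from the series, (Σ x^j/j!)(Σ y^k/k!) = Σ_m (Σ_{j+k=m} x^j y^k/(j!k!)) = Σ_m (x+y)^m/m! by the binomial theorem.
So the two sides agree for all real values of x and y for which both sides are defined.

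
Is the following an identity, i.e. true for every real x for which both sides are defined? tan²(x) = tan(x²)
No, this is NOT an identity.

Claim: tan²(x) = tan(x²).
Test a specific point where both sides are defined: x = -π/4.
LHS = tan²(x) ≈ 1.0000
RHS = tan(x²) ≈ 0.7092
Since 1.0000 ≠ 0.7092, the equation fails at this point, so it cannot hold for every real x for which both sides are defined.
tan²(x) means (tan x)², squaring the output; tan(x²) squares the input. These are different functions.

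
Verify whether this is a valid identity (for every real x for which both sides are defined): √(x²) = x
No, this is NOT an identity.

Claim: √(x²) = x.
Test a specific point where both sides are defined: x = -1.
LHS = √(x²) ≈ 1.0000
RHS = x ≈ -1.0000
Since 1.0000 ≠ -1.0000, the equation fails at this point, so it cannot hold for every real x for which both sides are defined.
√(x²) = |x|, which differs from x whenever x < 0 (both sides are defined for every real x).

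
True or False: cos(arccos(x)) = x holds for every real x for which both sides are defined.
Claim: cos(arccos(x)) = x.
Reasoning: For -1 ≤ x ≤ 1 (where arccos is defined), arccos(x) is by definition an angle whose cosine equals x. Taking the cosine of that angle returns x. (Note the other order, arccos(cos x) = x, is NOT an identity.)
So the two sides agree for every real x for which both sides are defined.

Conclusion: True.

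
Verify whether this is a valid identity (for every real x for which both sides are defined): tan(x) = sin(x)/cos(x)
Yes, this is an identity.

Claim: tan(x) = sin(x)/cos(x).
Reasoning: For an angle x whose terminal point on the unit circle is (cos x, sin x), tan(x) is defined as the ratio (second coordinate)/(first coordinate) = sin(x)/cos(x), wherever cos(x) ≠ 0.
So the two sides agree for every real x for which both sides are defined.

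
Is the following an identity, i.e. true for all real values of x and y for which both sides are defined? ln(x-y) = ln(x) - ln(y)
Claim: ln(x-y) = ln(x) - ln(y).
Test a specific point where both sides are defined: x = 3, y = 1.
LHS = ln(x-y) ≈ 0.6931
RHS = ln(x) - ln(y) ≈ 1.0986
Since 0.6931 ≠ 1.0986, the equation fails at this point, so it cannot hold for all real values of x and y for which both sides are defined.
ln(x) - ln(y) = ln(x/y), not ln(x-y).

Conclusion: No, this is NOT an identity.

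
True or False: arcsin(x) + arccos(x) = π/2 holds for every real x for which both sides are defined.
True.

Claim: arcsin(x) + arccos(x) = π/2.
Reasoning: Both sides are defined for -1 ≤ x ≤ 1. Let θ = arcsin(x), so sin θ = x and θ ∈ [-π/2, π/2]. Then cos(π/2 - θ) = sin θ = x and π/2 - θ ∈ [0, π], which is exactly the range of arccos, so arccos(x) = π/2 - θ. Adding: arcsin(x) + arccos(x) = θ + (π/2 - θ) = π/2.
So the two sides agree for every real x for which both sides are defined.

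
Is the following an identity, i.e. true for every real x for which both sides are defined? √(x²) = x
Claim: √(x²) = x.
Test a specific point where both sides are defined: x = -2.
LHS = √(x²) ≈ 2.0000
RHS = x ≈ -2.0000
Since 2.0000 ≠ -2.0000, the equation fails at this point, so it cannot hold for every real x for which both sides are defined.
√(x²) = |x|, which differs from x whenever x < 0 (both sides are defined for every real x).

Conclusion: No, this is NOT an identity.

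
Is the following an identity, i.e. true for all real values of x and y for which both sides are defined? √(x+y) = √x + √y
No, this is NOT an identity.

Claim: √(x+y) = √x + √y.
Test a specific point where both sides are defined: x = 4, y = 5.
LHS = √(x+y) ≈ 3.0000
RHS = √x + √y ≈ 4.2361
Since 3.0000 ≠ 4.2361, the equation fails at this point, so it cannot hold for all real values of x and y for which both sides are defined.
Squaring the right side gives x + 2√(xy) + y, not x + y.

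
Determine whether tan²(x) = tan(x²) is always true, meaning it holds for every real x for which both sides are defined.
Claim: tan²(x) = tan(x²).
Test a specific point where both sides are defined: x = 3π/4.
LHS = tan²(x) ≈ 1.0000
RHS = tan(x²) ≈ -0.8977
Since 1.0000 ≠ -0.8977, the equation fails at this point, so it cannot hold for every real x for which both sides are defined.
tan²(x) means (tan x)², squaring the output; tan(x²) squares the input. These are different functions.

Conclusion: No, this is NOT an identity.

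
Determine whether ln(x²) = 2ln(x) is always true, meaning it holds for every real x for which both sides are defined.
Yes, this is an identity.

Claim: ln(x²) = 2ln(x).
Reasoning: The right side requires x > 0. For x > 0, x² = (e^(ln x))² = e^(2ln x), so ln(x²) = 2ln(x). (For x < 0 the right side is undefined, so those values are outside the claim.)
So the two sides agree for every real x for which both sides are defined.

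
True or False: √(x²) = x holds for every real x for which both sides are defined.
False.

Claim: √(x²) = x.
Test a specific point where both sides are defined: x = -2.
LHS = √(x²) ≈ 2.0000
RHS = x ≈ -2.0000
Since 2.0000 ≠ -2.0000, the equation fails at this point, so it cannot hold for every real x for which both sides are defined.
√(x²) = |x|, which differs from x whenever x < 0 (both sides are defined for every real x).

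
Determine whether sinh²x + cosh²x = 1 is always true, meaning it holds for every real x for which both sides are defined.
No, this is NOT an identity.

Claim: sinh²x + cosh²x = 1.
Test a specific point where both sides are defined: x = 4.
LHS = sinh²x + cosh²x ≈ 1490.4792
RHS = 1 ≈ 1.0000
Since 1490.4792 ≠ 1.0000, the equation fails at this point, so it cannot hold for every real x for which both sides are defined.
The correct hyperbolic identity is cosh²x - sinh²x = 1 (a difference); the sum sinh²x + cosh²x equals cosh(2x).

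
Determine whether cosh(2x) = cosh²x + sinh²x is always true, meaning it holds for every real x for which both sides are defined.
Yes, this is an identity.

Claim: cosh(2x) = cosh²x + sinh²x.
Reasoning: cosh²x = (e^(2x) + 2 + e^(-2x))/4 and sinh²x = (e^(2x) - 2 + e^(-2x))/4. Adding gives (2e^(2x) + 2e^(-2x))/4 = (e^(2x) + e^(-2x))/2 = cosh(2x).
So the two sides agree for every real x for which both sides are defined.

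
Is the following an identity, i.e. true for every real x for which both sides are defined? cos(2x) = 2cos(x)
No, this is NOT an identity.

Claim: cos(2x) = 2cos(x).
Test a specific point where both sides are defined: x = π/6.
LHS = cos(2x) ≈ 0.5000
RHS = 2cos(x) ≈ 1.7321
Since 0.5000 ≠ 1.7321, the equation fails at this point, so it cannot hold for every real x for which both sides are defined.
The correct double-angle formula is cos(2x) = cos²x - sin²x.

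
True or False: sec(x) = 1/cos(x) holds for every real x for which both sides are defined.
True.

Claim: sec(x) = 1/cos(x).
Reasoning: sec(x) is by definition the reciprocal of cos(x), wherever cos(x) ≠ 0.
So the two sides agree for every real x for which both sides are defined.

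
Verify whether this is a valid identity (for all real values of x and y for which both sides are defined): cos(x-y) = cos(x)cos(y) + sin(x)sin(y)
Yes, this is an identity.

Claim: cos(x-y) = cos(x)cos(y) + sin(x)sin(y).
Reasoning: Replace y by -y in cos(x+y) = cos(x)cos(y) - sin(x)sin(y) and use cos(-y) = cos(y), sin(-y) = -sin(y): cos(x-y) = cos(x)cos(y) + sin(x)sin(y).
So the two sides agree for all real values of x and y for which both sides are defined.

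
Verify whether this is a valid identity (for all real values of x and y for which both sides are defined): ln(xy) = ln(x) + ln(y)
Claim: ln(xy) = ln(x) + ln(y).
Reasoning: Both sides are simultaneously defined only when x, y > 0. Write x = e^p, y = e^q (p = ln x, q = ln y). Then xy = e^p · e^q = e^(p+q), so ln(xy) = p + q = ln(x) + ln(y).
So the two sides agree for all real values of x and y for which both sides are defined.

Conclusion: Yes, this is an identity.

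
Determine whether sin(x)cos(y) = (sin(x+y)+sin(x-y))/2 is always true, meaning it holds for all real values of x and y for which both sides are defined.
Claim: sin(x)cos(y) = (sin(x+y)+sin(x-y))/2.
Reasoning: sin(x+y) = sin(x)cos(y) + cos(x)sin(y) and sin(x-y) = sin(x)cos(y) - cos(x)sin(y). Adding, sin(x+y) + sin(x-y) = 2sin(x)cos(y); divide by 2.
So the two sides agree for all real values of x and y for which both sides are defined.

Conclusion: Yes, this is an identity.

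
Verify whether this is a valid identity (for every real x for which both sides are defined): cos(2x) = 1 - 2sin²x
Claim: cos(2x) = 1 - 2sin²x.
Reasoning: cos(2x) = cos²x - sin²x. Replace cos²x by 1 - sin²x: (1 - sin²x) - sin²x = 1 - 2sin²x.
So the two sides agree for every real x for which both sides are defined.

Conclusion: Yes, this is an identity.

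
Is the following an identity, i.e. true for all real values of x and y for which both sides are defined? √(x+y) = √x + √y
Claim: √(x+y) = √x + √y.
Test a specific point where both sides are defined: x = 4, y = 1.
LHS = √(x+y) ≈ 2.2361
RHS = √x + √y ≈ 3.0000
Since 2.2361 ≠ 3.0000, the equation fails at this point, so it cannot hold for all real values of x and y for which both sides are defined.
Squaring the right side gives x + 2√(xy) + y, not x + y.

Conclusion: No, this is NOT an identity.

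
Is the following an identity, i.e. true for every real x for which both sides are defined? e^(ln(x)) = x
Claim: e^(ln(x)) = x.
Reasoning: For x > 0, ln(x) is by definition the exponent p such that e^p = x. Raising e to that exponent therefore returns x: e^(ln x) = x.
So the two sides agree for every real x for which both sides are defined.

Conclusion: Yes, this is an identity.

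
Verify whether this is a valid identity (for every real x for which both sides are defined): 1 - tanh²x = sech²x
Claim: 1 - tanh²x = sech²x.
Reasoning: Divide cosh²x - sinh²x = 1 through by cosh²x (never zero): 1 - tanh²x = 1/cosh²x = sech²x.
So the two sides agree for every real x for which both sides are defined.

Conclusion: Yes, this is an identity.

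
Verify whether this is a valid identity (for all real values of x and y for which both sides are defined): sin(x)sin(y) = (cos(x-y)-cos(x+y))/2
Claim: sin(x)sin(y) = (cos(x-y)-cos(x+y))/2.
Reasoning: cos(x-y) = cos(x)cos(y) + sin(x)sin(y) and cos(x+y) = cos(x)cos(y) - sin(x)sin(y). Subtracting, cos(x-y) - cos(x+y) = 2sin(x)sin(y); divide by 2.
So the two sides agree for all real values of x and y for which both sides are defined.

Conclusion: Yes, this is an identity.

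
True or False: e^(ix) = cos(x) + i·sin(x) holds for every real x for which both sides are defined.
True.

Claim: e^(ix) = cos(x) + i·sin(x).
Reasoning: Euler's formula. Expand e^(ix) = Σ (ix)^k / k!. Since i² = -1, the even-k terms are Σ (-1)^m x^(2m)/(2m)! = cos(x) and the odd-k terms are i · Σ (-1)^m x^(2m+1)/(2m+1)! = i·sin(x).
So the two sides agree for every real x for which both sides are defined.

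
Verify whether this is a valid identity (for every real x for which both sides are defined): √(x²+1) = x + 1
No, this is NOT an identity.

Claim: √(x²+1) = x + 1.
Test a specific point where both sides are defined: x = -1.
LHS = √(x²+1) ≈ 1.4142
RHS = x + 1 ≈ 0.0000
Since 1.4142 ≠ 0.0000, the equation fails at this point, so it cannot hold for every real x for which both sides are defined.
(x+1)² = x² + 2x + 1 ≠ x² + 1 unless x = 0.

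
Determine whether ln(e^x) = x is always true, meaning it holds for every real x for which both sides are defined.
Claim: ln(e^x) = x.
Reasoning: ln is the inverse of the exponential: ln(e^x) asks for the exponent p with e^p = e^x, and since e^p is one-to-one that exponent is p = x.
So the two sides agree for every real x for which both sides are defined.

Conclusion: Yes, this is an identity.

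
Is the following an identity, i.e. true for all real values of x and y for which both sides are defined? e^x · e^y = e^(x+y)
Claim: e^x · e^y = e^(x+y).
Reasoning: This is the law of exponents for a common base: multiplying powers adds exponents. E.g. from the series, (Σ x^j/j!)(Σ y^k/k!) = Σ_m (Σ_{j+k=m} x^j y^k/(j!k!)) = Σ_m (x+y)^m/m! by the binomial theorem.
So the two sides agree for all real values of x and y for which both sides are defined.

Conclusion: Yes, this is an identity.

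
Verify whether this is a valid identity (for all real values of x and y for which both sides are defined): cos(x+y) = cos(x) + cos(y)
Claim: cos(x+y) = cos(x) + cos(y).
Test a specific point where both sides are defined: x = 2π/3, y = -π/3.
LHS = cos(x+y) ≈ 0.5000
RHS = cos(x) + cos(y) ≈ 0.0000
Since 0.5000 ≠ 0.0000, the equation fails at this point, so it cannot hold for all real values of x and y for which both sides are defined.
The correct expansion is cos(x+y) = cos(x)cos(y) - sin(x)sin(y); cosine is not additive.

Conclusion: No, this is NOT an identity.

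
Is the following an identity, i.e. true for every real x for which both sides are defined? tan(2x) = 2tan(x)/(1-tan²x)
Yes, this is an identity.

Claim: tan(2x) = 2tan(x)/(1-tan²x).
Reasoning: tan(2x) = sin(2x)/cos(2x) = 2sin(x)cos(x) / (cos²x - sin²x). Divide numerator and denominator by cos²x: 2tan(x) / (1 - tan²x).
So the two sides agree for every real x for which both sides are defined.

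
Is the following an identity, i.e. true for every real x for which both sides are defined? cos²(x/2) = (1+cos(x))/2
Claim: cos²(x/2) = (1+cos(x))/2.
Reasoning: Use cos(2θ) = 2cos²θ - 1 with θ = x/2: cos(x) = 2cos²(x/2) - 1. Solving for cos²(x/2) gives (1 + cos(x))/2.
So the two sides agree for every real x for which both sides are defined.

Conclusion: Yes, this is an identity.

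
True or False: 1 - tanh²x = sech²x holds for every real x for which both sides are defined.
Claim: 1 - tanh²x = sech²x.
Reasoning: Divide cosh²x - sinh²x = 1 through by cosh²x (never zero): 1 - tanh²x = 1/cosh²x = sech²x.
So the two sides agree for every real x for which both sides are defined.

Conclusion: True.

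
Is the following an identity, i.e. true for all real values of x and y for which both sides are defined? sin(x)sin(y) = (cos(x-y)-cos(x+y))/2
Claim: sin(x)sin(y) = (cos(x-y)-cos(x+y))/2.
Reasoning: cos(x-y) = cos(x)cos(y) + sin(x)sin(y) and cos(x+y) = cos(x)cos(y) - sin(x)sin(y). Subtracting, cos(x-y) - cos(x+y) = 2sin(x)sin(y); divide by 2.
So the two sides agree for all real values of x and y for which both sides are defined.

Conclusion: Yes, this is an identity.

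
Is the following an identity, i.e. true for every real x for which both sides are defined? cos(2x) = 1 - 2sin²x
Yes, this is an identity.

Claim: cos(2x) = 1 - 2sin²x.
Reasoning: cos(2x) = cos²x - sin²x. Replace cos²x by 1 - sin²x: (1 - sin²x) - sin²x = 1 - 2sin²x.
So the two sides agree for every real x for which both sides are defined.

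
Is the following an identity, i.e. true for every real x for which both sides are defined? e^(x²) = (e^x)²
Claim: e^(x²) = (e^x)².
Test a specific point where both sides are defined: x = -2.
LHS = e^(x²) ≈ 54.5982
RHS = (e^x)² ≈ 0.0183
Since 54.5982 ≠ 0.0183, the equation fails at this point, so it cannot hold for every real x for which both sides are defined.
(e^x)² = e^(2x), and 2x ≠ x² in general.

Conclusion: No, this is NOT an identity.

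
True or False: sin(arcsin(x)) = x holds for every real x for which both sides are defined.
True.

Claim: sin(arcsin(x)) = x.
Reasoning: For -1 ≤ x ≤ 1 (where arcsin is defined), arcsin(x) is by definition an angle whose sine equals x. Taking the sine of that angle returns x. (Note the other order, arcsin(sin x) = x, is NOT an identity.)
So the two sides agree for every real x for which both sides are defined.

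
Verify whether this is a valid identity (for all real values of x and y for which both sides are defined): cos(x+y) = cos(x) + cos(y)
No, this is NOT an identity.

Claim: cos(x+y) = cos(x) + cos(y).
Test a specific point where both sides are defined: x = -π/2, y = 3π/4.
LHS = cos(x+y) ≈ 0.7071
RHS = cos(x) + cos(y) ≈ -0.7071
Since 0.7071 ≠ -0.7071, the equation fails at this point, so it cannot hold for all real values of x and y for which both sides are defined.
The correct expansion is cos(x+y) = cos(x)cos(y) - sin(x)sin(y); cosine is not additive.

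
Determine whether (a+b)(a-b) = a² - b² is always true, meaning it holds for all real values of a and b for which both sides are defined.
Claim: (a+b)(a-b) = a² - b².
Reasoning: Expand: (a+b)(a-b) = a² - ab + ba - b² = a² - b² (the cross terms cancel).
So the two sides agree for all real values of a and b for which both sides are defined.

Conclusion: Yes, this is an identity.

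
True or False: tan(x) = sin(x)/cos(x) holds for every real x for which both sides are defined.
Claim: tan(x) = sin(x)/cos(x).
Reasoning: For an angle x whose terminal point on the unit circle is (cos x, sin x), tan(x) is defined as the ratio (second coordinate)/(first coordinate) = sin(x)/cos(x), wherever cos(x) ≠ 0.
So the two sides agree for every real x for which both sides are defined.

Conclusion: True.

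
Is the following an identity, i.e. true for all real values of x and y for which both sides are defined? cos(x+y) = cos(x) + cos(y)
Claim: cos(x+y) = cos(x) + cos(y).
Test a specific point where both sides are defined: x = -π/6, y = π/3.
LHS = cos(x+y) ≈ 0.8660
RHS = cos(x) + cos(y) ≈ 1.3660
Since 0.8660 ≠ 1.3660, the equation fails at this point, so it cannot hold for all real values of x and y for which both sides are defined.
The correct expansion is cos(x+y) = cos(x)cos(y) - sin(x)sin(y); cosine is not additive.

Conclusion: No, this is NOT an identity.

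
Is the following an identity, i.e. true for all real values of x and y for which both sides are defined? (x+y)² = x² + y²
No, this is NOT an identity.

Claim: (x+y)² = x² + y².
Test a specific point where both sides are defined: x = 1, y = 2.
LHS = (x+y)² ≈ 9.0000
RHS = x² + y² ≈ 5.0000
Since 9.0000 ≠ 5.0000, the equation fails at this point, so it cannot hold for all real values of x and y for which both sides are defined.
The correct expansion is (x+y)² = x² + 2xy + y²; the cross term 2xy is missing.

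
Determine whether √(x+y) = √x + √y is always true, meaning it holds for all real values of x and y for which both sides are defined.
No, this is NOT an identity.

Claim: √(x+y) = √x + √y.
Test a specific point where both sides are defined: x = 1, y = 3.
LHS = √(x+y) ≈ 2.0000
RHS = √x + √y ≈ 2.7321
Since 2.0000 ≠ 2.7321, the equation fails at this point, so it cannot hold for all real values of x and y for which both sides are defined.
Squaring the right side gives x + 2√(xy) + y, not x + y.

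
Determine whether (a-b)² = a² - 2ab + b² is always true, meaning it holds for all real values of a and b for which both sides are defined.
Yes, this is an identity.

Claim: (a-b)² = a² - 2ab + b².
Reasoning: Expand: (a-b)² = (a-b)(a-b) = a·a - a·b - b·a + b·b = a² - 2ab + b².
So the two sides agree for all real values of a and b for which both sides are defined.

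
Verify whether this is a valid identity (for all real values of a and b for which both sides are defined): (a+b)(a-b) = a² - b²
Yes, this is an identity.

Claim: (a+b)(a-b) = a² - b².
Reasoning: Expand: (a+b)(a-b) = a² - ab + ba - b² = a² - b² (the cross terms cancel).
So the two sides agree for all real values of a and b for which both sides are defined.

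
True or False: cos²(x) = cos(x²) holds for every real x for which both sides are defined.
False.

Claim: cos²(x) = cos(x²).
Test a specific point where both sides are defined: x = π/3.
LHS = cos²(x) ≈ 0.2500
RHS = cos(x²) ≈ 0.4566
Since 0.2500 ≠ 0.4566, the equation fails at this point, so it cannot hold for every real x for which both sides are defined.
cos²(x) means (cos x)², squaring the output; cos(x²) squares the input. These are different functions.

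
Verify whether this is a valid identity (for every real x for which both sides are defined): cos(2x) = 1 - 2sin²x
Yes, this is an identity.

Claim: cos(2x) = 1 - 2sin²x.
Reasoning: cos(2x) = cos²x - sin²x. Replace cos²x by 1 - sin²x: (1 - sin²x) - sin²x = 1 - 2sin²x.
So the two sides agree for every real x for which both sides are defined.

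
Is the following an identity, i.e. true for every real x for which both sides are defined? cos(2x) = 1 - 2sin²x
Claim: cos(2x) = 1 - 2sin²x.
Reasoning: cos(2x) = cos²x - sin²x. Replace cos²x by 1 - sin²x: (1 - sin²x) - sin²x = 1 - 2sin²x.
So the two sides agree for every real x for which both sides are defined.

Conclusion: Yes, this is an identity.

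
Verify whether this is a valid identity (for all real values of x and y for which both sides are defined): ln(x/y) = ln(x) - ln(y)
Claim: ln(x/y) = ln(x) - ln(y).
Reasoning: Both sides are simultaneously defined only when x, y > 0. Write x = e^p, y = e^q. Then x/y = e^(p-q), so ln(x/y) = p - q = ln(x) - ln(y).
So the two sides agree for all real values of x and y for which both sides are defined.

Conclusion: Yes, this is an identity.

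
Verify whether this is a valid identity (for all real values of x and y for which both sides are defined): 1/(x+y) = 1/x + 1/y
Claim: 1/(x+y) = 1/x + 1/y.
Test a specific point where both sides are defined: x = 1/2, y = 5.
LHS = 1/(x+y) ≈ 0.1818
RHS = 1/x + 1/y ≈ 2.2000
Since 0.1818 ≠ 2.2000, the equation fails at this point, so it cannot hold for all real values of x and y for which both sides are defined.
1/x + 1/y = (x+y)/(xy), which is not 1/(x+y).

Conclusion: No, this is NOT an identity.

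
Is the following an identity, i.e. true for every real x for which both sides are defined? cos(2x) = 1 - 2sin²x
Yes, this is an identity.

Claim: cos(2x) = 1 - 2sin²x.
Reasoning: cos(2x) = cos²x - sin²x. Replace cos²x by 1 - sin²x: (1 - sin²x) - sin²x = 1 - 2sin²x.
So the two sides agree for every real x for which both sides are defined.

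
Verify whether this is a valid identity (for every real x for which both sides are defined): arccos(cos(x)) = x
Claim: arccos(cos(x)) = x.
Test a specific point where both sides are defined: x = -π/2.
LHS = arccos(cos(x)) ≈ 1.5708
RHS = x ≈ -1.5708
Since 1.5708 ≠ -1.5708, the equation fails at this point, so it cannot hold for every real x for which both sides are defined.
arccos only returns values in [0, π], so arccos(cos(x)) = x holds only for x in that interval, not for all real x.

Conclusion: No, this is NOT an identity.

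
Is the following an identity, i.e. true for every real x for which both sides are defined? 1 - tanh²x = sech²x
Claim: 1 - tanh²x = sech²x.
Reasoning: Divide cosh²x - sinh²x = 1 through by cosh²x (never zero): 1 - tanh²x = 1/cosh²x = sech²x.
So the two sides agree for every real x for which both sides are defined.

Conclusion: Yes, this is an identity.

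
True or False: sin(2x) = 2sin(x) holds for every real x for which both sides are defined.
Claim: sin(2x) = 2sin(x).
Test a specific point where both sides are defined: x = π/2.
LHS = sin(2x) ≈ 0.0000
RHS = 2sin(x) ≈ 2.0000
Since 0.0000 ≠ 2.0000, the equation fails at this point, so it cannot hold for every real x for which both sides are defined.
The correct double-angle formula is sin(2x) = 2sin(x)cos(x).

Conclusion: False.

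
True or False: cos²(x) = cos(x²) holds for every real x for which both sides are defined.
Claim: cos²(x) = cos(x²).
Test a specific point where both sides are defined: x = π/3.
LHS = cos²(x) ≈ 0.2500
RHS = cos(x²) ≈ 0.4566
Since 0.2500 ≠ 0.4566, the equation fails at this point, so it cannot hold for every real x for which both sides are defined.
cos²(x) means (cos x)², squaring the output; cos(x²) squares the input. These are different functions.

Conclusion: False.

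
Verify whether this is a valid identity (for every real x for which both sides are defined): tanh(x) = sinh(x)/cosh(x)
Claim: tanh(x) = sinh(x)/cosh(x).
Reasoning: tanh(x) is defined as sinh(x)/cosh(x) = (e^x - e^-x)/(e^x + e^-x); cosh(x) ≥ 1 is never zero, so this holds for every real x.
So the two sides agree for every real x for which both sides are defined.

Conclusion: Yes, this is an identity.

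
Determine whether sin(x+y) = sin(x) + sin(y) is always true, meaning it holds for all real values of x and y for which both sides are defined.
Claim: sin(x+y) = sin(x) + sin(y).
Test a specific point where both sides are defined: x = π/2, y = 2π/3.
LHS = sin(x+y) ≈ -0.5000
RHS = sin(x) + sin(y) ≈ 1.8660
Since -0.5000 ≠ 1.8660, the equation fails at this point, so it cannot hold for all real values of x and y for which both sides are defined.
The correct expansion is sin(x+y) = sin(x)cos(y) + cos(x)sin(y); sine is not additive.

Conclusion: No, this is NOT an identity.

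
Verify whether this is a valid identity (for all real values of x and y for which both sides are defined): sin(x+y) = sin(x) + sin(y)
No, this is NOT an identity.

Claim: sin(x+y) = sin(x) + sin(y).
Test a specific point where both sides are defined: x = 3π/4, y = 2π/3.
LHS = sin(x+y) ≈ -0.9659
RHS = sin(x) + sin(y) ≈ 1.5731
Since -0.9659 ≠ 1.5731, the equation fails at this point, so it cannot hold for all real values of x and y for which both sides are defined.
The correct expansion is sin(x+y) = sin(x)cos(y) + cos(x)sin(y); sine is not additive.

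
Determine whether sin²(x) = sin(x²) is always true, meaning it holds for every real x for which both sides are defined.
Claim: sin²(x) = sin(x²).
Test a specific point where both sides are defined: x = π/3.
LHS = sin²(x) ≈ 0.7500
RHS = sin(x²) ≈ 0.8897
Since 0.7500 ≠ 0.8897, the equation fails at this point, so it cannot hold for every real x for which both sides are defined.
sin²(x) means (sin x)², squaring the output; sin(x²) squares the input. These are different functions.

Conclusion: No, this is NOT an identity.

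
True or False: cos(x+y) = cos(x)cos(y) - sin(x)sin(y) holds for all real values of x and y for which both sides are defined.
True.

Claim: cos(x+y) = cos(x)cos(y) - sin(x)sin(y).
Reasoning: By Euler's formula e^(i(x+y)) = e^(ix)·e^(iy) = (cos x + i·sin x)(cos y + i·sin y). The real part of the left side is cos(x+y); the real part of the product is cos(x)cos(y) - sin(x)sin(y) (since i·i = -1).
So the two sides agree for all real values of x and y for which both sides are defined.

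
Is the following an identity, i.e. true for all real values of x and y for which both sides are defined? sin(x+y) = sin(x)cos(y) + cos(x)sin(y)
Yes, this is an identity.

Claim: sin(x+y) = sin(x)cos(y) + cos(x)sin(y).
Reasoning: By Euler's formula e^(i(x+y)) = e^(ix)·e^(iy) = (cos x + i·sin x)(cos y + i·sin y). The imaginary part of the left side is sin(x+y); the imaginary part of the product is sin(x)cos(y) + cos(x)sin(y).
So the two sides agree for all real values of x and y for which both sides are defined.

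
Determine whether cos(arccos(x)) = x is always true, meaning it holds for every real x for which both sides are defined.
Claim: cos(arccos(x)) = x.
Reasoning: For -1 ≤ x ≤ 1 (where arccos is defined), arccos(x) is by definition an angle whose cosine equals x. Taking the cosine of that angle returns x. (Note the other order, arccos(cos x) = x, is NOT an identity.)
So the two sides agree for every real x for which both sides are defined.

Conclusion: Yes, this is an identity.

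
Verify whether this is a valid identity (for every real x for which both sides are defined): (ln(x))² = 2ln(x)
No, this is NOT an identity.

Claim: (ln(x))² = 2ln(x).
Test a specific point where both sides are defined: x = 3.
LHS = (ln(x))² ≈ 1.2069
RHS = 2ln(x) ≈ 2.1972
Since 1.2069 ≠ 2.1972, the equation fails at this point, so it cannot hold for every real x for which both sides are defined.
2ln(x) equals ln(x²), which is not the same as (ln x)².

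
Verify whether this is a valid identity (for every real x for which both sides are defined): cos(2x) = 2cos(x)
Claim: cos(2x) = 2cos(x).
Test a specific point where both sides are defined: x = -π/3.
LHS = cos(2x) ≈ -0.5000
RHS = 2cos(x) ≈ 1.0000
Since -0.5000 ≠ 1.0000, the equation fails at this point, so it cannot hold for every real x for which both sides are defined.
The correct double-angle formula is cos(2x) = cos²x - sin²x.

Conclusion: No, this is NOT an identity.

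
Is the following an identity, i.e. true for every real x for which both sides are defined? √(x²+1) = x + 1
Claim: √(x²+1) = x + 1.
Test a specific point where both sides are defined: x = 5.
LHS = √(x²+1) ≈ 5.0990
RHS = x + 1 ≈ 6.0000
Since 5.0990 ≠ 6.0000, the equation fails at this point, so it cannot hold for every real x for which both sides are defined.
(x+1)² = x² + 2x + 1 ≠ x² + 1 unless x = 0.

Conclusion: No, this is NOT an identity.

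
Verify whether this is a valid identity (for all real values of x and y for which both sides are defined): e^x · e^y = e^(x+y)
Claim: e^x · e^y = e^(x+y).
Reasoning: This is the law of exponents for a common base: multiplying powers adds exponents. E.g. from the series, (Σ x^j/j!)(Σ y^k/k!) = Σ_m (Σ_{j+k=m} x^j y^k/(j!k!)) = Σ_m (x+y)^m/m! by the binomial theorem.
So the two sides agree for all real values of x and y for which both sides are defined.

Conclusion: Yes, this is an identity.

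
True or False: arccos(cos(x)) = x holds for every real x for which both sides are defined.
Claim: arccos(cos(x)) = x.
Test a specific point where both sides are defined: x = -π/6.
LHS = arccos(cos(x)) ≈ 0.5236
RHS = x ≈ -0.5236
Since 0.5236 ≠ -0.5236, the equation fails at this point, so it cannot hold for every real x for which both sides are defined.
arccos only returns values in [0, π], so arccos(cos(x)) = x holds only for x in that interval, not for all real x.

Conclusion: False.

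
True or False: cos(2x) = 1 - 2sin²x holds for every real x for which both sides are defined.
Claim: cos(2x) = 1 - 2sin²x.
Reasoning: cos(2x) = cos²x - sin²x. Replace cos²x by 1 - sin²x: (1 - sin²x) - sin²x = 1 - 2sin²x.
So the two sides agree for every real x for which both sides are defined.

Conclusion: True.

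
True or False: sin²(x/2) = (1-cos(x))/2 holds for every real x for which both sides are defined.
True.

Claim: sin²(x/2) = (1-cos(x))/2.
Reasoning: Use cos(2θ) = 1 - 2sin²θ with θ = x/2: cos(x) = 1 - 2sin²(x/2). Solving for sin²(x/2) gives (1 - cos(x))/2.
So the two sides agree for every real x for which both sides are defined.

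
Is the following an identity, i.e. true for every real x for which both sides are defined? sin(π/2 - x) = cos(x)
Yes, this is an identity.

Claim: sin(π/2 - x) = cos(x).
Reasoning: Use sin(u - v) = sin(u)cos(v) - cos(u)sin(v) with u = π/2, v = x: sin(π/2)cos(x) - cos(π/2)sin(x) = 1·cos(x) - 0·sin(x) = cos(x).
So the two sides agree for every real x for which both sides are defined.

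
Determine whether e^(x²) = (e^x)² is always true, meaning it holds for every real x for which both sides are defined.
Claim: e^(x²) = (e^x)².
Test a specific point where both sides are defined: x = 3/2.
LHS = e^(x²) ≈ 9.4877
RHS = (e^x)² ≈ 20.0855
Since 9.4877 ≠ 20.0855, the equation fails at this point, so it cannot hold for every real x for which both sides are defined.
(e^x)² = e^(2x), and 2x ≠ x² in general.

Conclusion: No, this is NOT an identity.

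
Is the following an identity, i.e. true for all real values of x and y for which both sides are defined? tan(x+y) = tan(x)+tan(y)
No, this is NOT an identity.

Claim: tan(x+y) = tan(x)+tan(y).
Test a specific point where both sides are defined: x = -π/4, y = π/6.
LHS = tan(x+y) ≈ -0.2679
RHS = tan(x)+tan(y) ≈ -0.4226
Since -0.2679 ≠ -0.4226, the equation fails at this point, so it cannot hold for all real values of x and y for which both sides are defined.
The correct formula is tan(x+y) = (tan(x) + tan(y))/(1 - tan(x)tan(y)).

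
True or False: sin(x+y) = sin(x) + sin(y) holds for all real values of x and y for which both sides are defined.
Claim: sin(x+y) = sin(x) + sin(y).
Test a specific point where both sides are defined: x = π/2, y = -π/3.
LHS = sin(x+y) ≈ 0.5000
RHS = sin(x) + sin(y) ≈ 0.1340
Since 0.5000 ≠ 0.1340, the equation fails at this point, so it cannot hold for all real values of x and y for which both sides are defined.
The correct expansion is sin(x+y) = sin(x)cos(y) + cos(x)sin(y); sine is not additive.

Conclusion: False.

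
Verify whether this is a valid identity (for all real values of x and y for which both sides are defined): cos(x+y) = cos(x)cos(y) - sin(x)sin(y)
Claim: cos(x+y) = cos(x)cos(y) - sin(x)sin(y).
Reasoning: By Euler's formula e^(i(x+y)) = e^(ix)·e^(iy) = (cos x + i·sin x)(cos y + i·sin y). The real part of the left side is cos(x+y); the real part of the product is cos(x)cos(y) - sin(x)sin(y) (since i·i = -1).
So the two sides agree for all real values of x and y for which both sides are defined.

Conclusion: Yes, this is an identity.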